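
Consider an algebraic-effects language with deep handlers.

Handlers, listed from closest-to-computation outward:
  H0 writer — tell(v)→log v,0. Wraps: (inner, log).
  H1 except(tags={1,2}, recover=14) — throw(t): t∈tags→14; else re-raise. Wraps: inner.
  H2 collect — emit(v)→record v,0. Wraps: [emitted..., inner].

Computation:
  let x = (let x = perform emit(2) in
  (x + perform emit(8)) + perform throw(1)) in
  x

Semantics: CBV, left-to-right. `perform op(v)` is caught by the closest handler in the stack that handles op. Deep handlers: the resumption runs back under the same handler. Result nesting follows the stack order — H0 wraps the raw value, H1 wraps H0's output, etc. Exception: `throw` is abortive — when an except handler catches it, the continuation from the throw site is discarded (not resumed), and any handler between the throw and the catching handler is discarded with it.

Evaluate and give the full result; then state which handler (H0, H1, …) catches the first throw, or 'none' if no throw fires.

Step-by-step:
emit(2) @ H2 ⇒ out+=2
emit(8) @ H2 ⇒ out+=8
throw(1) @ H1 caught ⇒ 14
H2 returns [2, 8, 14]
= [2, 8, 14]

Answer: [2, 8, 14] ; first throw caught by: H1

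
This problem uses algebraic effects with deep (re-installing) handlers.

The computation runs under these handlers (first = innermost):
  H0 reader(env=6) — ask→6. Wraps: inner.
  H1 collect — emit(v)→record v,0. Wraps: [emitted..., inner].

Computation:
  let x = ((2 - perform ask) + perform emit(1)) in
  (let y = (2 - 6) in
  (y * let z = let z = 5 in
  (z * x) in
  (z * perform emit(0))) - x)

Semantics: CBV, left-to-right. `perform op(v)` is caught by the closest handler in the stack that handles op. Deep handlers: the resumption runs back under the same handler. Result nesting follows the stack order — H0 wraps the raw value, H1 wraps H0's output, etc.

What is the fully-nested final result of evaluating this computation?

Step-by-step:
ask @ H0 ⇒ 6
emit(1) @ H1 ⇒ out+=1
emit(0) @ H1 ⇒ out+=0
H0 returns 4
H1 returns [1, 0, 4]
= [1, 0, 4]

Answer: [1, 0, 4]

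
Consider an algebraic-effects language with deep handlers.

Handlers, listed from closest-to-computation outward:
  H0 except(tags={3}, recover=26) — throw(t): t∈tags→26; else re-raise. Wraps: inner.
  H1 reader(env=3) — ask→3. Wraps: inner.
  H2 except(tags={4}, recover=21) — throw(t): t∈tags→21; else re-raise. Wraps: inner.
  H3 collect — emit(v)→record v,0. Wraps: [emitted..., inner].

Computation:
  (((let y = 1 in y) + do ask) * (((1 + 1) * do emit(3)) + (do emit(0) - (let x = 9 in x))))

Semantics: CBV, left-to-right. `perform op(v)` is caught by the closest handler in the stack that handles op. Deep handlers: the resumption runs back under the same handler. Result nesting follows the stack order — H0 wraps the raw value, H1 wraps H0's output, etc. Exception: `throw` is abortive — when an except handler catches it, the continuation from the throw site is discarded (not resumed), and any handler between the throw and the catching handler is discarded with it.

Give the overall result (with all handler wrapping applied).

Evaluation trace:
ask @ H1 ⇒ 3
emit(3) @ H3 ⇒ out+=3
emit(0) @ H3 ⇒ out+=0
H0 returns -36
H1 returns -36
H2 returns -36
H3 returns [3, 0, -36]
= [3, 0, -36]

Answer: [3, 0, -36]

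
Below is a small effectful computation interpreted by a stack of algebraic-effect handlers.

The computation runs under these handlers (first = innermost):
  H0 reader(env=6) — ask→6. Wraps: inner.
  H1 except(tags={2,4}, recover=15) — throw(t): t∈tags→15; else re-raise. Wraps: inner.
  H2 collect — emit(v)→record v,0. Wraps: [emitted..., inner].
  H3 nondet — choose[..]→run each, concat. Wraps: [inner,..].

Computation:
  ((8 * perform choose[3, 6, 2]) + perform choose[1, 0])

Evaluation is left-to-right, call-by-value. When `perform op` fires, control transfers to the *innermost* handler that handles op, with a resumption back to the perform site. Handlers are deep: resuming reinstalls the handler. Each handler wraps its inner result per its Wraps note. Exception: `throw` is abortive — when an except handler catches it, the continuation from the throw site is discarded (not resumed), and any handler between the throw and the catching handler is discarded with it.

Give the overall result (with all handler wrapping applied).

Evaluation trace:
choose[3, 6, 2] @ H3
  branch[0] choose=3:
    choose[1, 0] @ H3
      branch[0] choose=1:
        H0 returns 25
        H1 returns 25
        H2 returns [25]
        H3 returns [[25]]
      branch[1] choose=0:
        H0 returns 24
        H1 returns 24
        H2 returns [24]
        H3 returns [[24]]
  branch[1] choose=6:
    choose[1, 0] @ H3
      branch[0] choose=1:
        H0 returns 49
        H1 returns 49
        H2 returns [49]
        H3 returns [[49]]
      branch[1] choose=0:
        H0 returns 48
        H1 returns 48
        H2 returns [48]
        H3 returns [[48]]
  branch[2] choose=2:
    choose[1, 0] @ H3
      branch[0] choose=1:
        H0 returns 17
        H1 returns 17
        H2 returns [17]
        H3 returns [[17]]
      branch[1] choose=0:
        H0 returns 16
        H1 returns 16
        H2 returns [16]
        H3 returns [[16]]
= [[25], [24], [49], [48], [17], [16]]

Answer: [[25], [24], [49], [48], [17], [16]]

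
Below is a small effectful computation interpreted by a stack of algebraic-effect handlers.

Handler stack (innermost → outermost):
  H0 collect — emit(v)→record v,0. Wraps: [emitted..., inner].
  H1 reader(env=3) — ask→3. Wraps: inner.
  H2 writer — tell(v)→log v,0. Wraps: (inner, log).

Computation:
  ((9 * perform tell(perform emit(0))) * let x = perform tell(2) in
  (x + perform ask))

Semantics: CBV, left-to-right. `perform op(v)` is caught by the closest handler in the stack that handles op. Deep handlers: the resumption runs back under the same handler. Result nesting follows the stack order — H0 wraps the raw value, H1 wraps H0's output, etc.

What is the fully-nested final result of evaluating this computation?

Answer: ([0, 0], (0, 2))

Working:
emit(0) @ H0 ⇒ out+=0
tell(0) @ H2 ⇒ log+=0
tell(2) @ H2 ⇒ log+=2
ask @ H1 ⇒ 3
H0 returns [0, 0]
H1 returns [0, 0]
H2 returns ([0, 0], (0, 2))
= ([0, 0], (0, 2))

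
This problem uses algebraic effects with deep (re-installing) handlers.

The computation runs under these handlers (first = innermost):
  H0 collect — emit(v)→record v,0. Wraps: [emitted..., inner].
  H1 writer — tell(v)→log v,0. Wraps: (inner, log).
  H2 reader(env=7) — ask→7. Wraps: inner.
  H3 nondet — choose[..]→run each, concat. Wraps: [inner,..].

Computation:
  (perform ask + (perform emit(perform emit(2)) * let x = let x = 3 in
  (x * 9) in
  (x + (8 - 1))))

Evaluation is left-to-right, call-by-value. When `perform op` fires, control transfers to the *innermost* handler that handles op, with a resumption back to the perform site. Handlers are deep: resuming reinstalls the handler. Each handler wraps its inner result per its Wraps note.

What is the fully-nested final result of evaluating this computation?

Evaluation trace:
ask @ H2 ⇒ 7
emit(2) @ H0 ⇒ out+=2
emit(0) @ H0 ⇒ out+=0
H0 returns [2, 0, 7]
H1 returns ([2, 0, 7], ())
H2 returns ([2, 0, 7], ())
H3 returns [([2, 0, 7], ())]
= [([2, 0, 7], ())]

Answer: [([2, 0, 7], ())]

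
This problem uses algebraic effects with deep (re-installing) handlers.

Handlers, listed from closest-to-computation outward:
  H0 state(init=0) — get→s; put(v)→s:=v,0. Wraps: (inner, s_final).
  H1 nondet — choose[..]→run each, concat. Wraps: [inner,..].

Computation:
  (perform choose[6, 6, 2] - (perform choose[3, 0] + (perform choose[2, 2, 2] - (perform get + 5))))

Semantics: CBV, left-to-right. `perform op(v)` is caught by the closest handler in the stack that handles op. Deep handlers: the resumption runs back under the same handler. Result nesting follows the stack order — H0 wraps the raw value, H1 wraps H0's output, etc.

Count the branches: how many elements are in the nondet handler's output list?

Answer: 18

Working:
choose[6, 6, 2] @ H1
  branch[0] choose=6:
    choose[3, 0] @ H1
      branch[0] choose=3:
        choose[2, 2, 2] @ H1
          branch[0] choose=2:
            get @ H0 ⇒ 0
            H0 returns (6, 0)
            H1 returns [(6, 0)]
          branch[1] choose=2:
            get @ H0 ⇒ 0
            H0 returns (6, 0)
            H1 returns [(6, 0)]
          branch[2] choose=2:
            get @ H0 ⇒ 0
            H0 returns (6, 0)
            H1 returns [(6, 0)]
      branch[1] choose=0:
        choose[2, 2, 2] @ H1
          branch[0] choose=2:
            get @ H0 ⇒ 0
            H0 returns (9, 0)
            H1 returns [(9, 0)]
          branch[1] choose=2:
            get @ H0 ⇒ 0
            H0 returns (9, 0)
            H1 returns [(9, 0)]
          branch[2] choose=2:
            get @ H0 ⇒ 0
            H0 returns (9, 0)
            H1 returns [(9, 0)]
  branch[1] choose=6:
    choose[3, 0] @ H1
      branch[0] choose=3:
        choose[2, 2, 2] @ H1
          branch[0] choose=2:
            get @ H0 ⇒ 0
            H0 returns (6, 0)
            H1 returns [(6, 0)]
          branch[1] choose=2:
            get @ H0 ⇒ 0
            H0 returns (6, 0)
            H1 returns [(6, 0)]
          branch[2] choose=2:
            get @ H0 ⇒ 0
            H0 returns (6, 0)
            H1 returns [(6, 0)]
      branch[1] choose=0:
        choose[2, 2, 2] @ H1
          branch[0] choose=2:
            get @ H0 ⇒ 0
            H0 returns (9, 0)
            H1 returns [(9, 0)]
          branch[1] choose=2:
            get @ H0 ⇒ 0
            H0 returns (9, 0)
            H1 returns [(9, 0)]
          branch[2] choose=2:
            get @ H0 ⇒ 0
            H0 returns (9, 0)
            H1 returns [(9, 0)]
  branch[2] choose=2:
    choose[3, 0] @ H1
      branch[0] choose=3:
        choose[2, 2, 2] @ H1
          branch[0] choose=2:
            get @ H0 ⇒ 0
            H0 returns (2, 0)
            H1 returns [(2, 0)]
          branch[1] choose=2:
            get @ H0 ⇒ 0
            H0 returns (2, 0)
            H1 returns [(2, 0)]
          branch[2] choose=2:
            get @ H0 ⇒ 0
            H0 returns (2, 0)
            H1 returns [(2, 0)]
      branch[1] choose=0:
        choose[2, 2, 2] @ H1
          branch[0] choose=2:
            get @ H0 ⇒ 0
            H0 returns (5, 0)
            H1 returns [(5, 0)]
          branch[1] choose=2:
            get @ H0 ⇒ 0
            H0 returns (5, 0)
            H1 returns [(5, 0)]
          branch[2] choose=2:
            get @ H0 ⇒ 0
            H0 returns (5, 0)
            H1 returns [(5, 0)]
= [(6, 0), (6, 0), (6, 0), (9, 0), (9, 0), (9, 0), (6, 0), (6, 0), (6, 0), (9, 0), (9, 0), (9, 0), (2, 0), (2, 0), (2, 0), (5, 0), (5, 0), (5, 0)]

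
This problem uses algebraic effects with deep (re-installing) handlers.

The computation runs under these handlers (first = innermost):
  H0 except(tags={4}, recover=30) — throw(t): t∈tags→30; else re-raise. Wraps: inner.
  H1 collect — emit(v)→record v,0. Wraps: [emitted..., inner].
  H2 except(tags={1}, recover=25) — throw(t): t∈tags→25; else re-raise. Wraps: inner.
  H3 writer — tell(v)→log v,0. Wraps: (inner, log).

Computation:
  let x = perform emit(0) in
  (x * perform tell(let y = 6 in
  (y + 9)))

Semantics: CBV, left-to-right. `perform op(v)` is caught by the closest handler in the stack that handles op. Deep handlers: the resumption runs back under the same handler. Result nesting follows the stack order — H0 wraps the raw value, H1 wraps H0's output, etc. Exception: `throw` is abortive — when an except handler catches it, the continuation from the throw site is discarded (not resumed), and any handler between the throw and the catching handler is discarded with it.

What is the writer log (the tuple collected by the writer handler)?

Answer: (15)

Evaluation trace:
emit(0) @ H1 ⇒ out+=0
tell(15) @ H3 ⇒ log+=15
H0 returns 0
H1 returns [0, 0]
H2 returns [0, 0]
H3 returns ([0, 0], (15))
= ([0, 0], (15))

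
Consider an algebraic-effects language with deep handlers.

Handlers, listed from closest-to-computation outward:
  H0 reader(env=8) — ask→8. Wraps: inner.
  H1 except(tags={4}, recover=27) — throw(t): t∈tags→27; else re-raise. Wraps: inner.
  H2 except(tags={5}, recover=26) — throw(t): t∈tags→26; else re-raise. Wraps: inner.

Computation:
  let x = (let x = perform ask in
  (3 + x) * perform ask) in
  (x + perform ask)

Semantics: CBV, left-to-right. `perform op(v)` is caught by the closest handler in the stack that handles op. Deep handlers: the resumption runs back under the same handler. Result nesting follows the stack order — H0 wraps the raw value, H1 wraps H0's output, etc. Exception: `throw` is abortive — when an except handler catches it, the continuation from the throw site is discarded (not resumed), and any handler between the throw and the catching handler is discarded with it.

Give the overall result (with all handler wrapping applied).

Answer: 96

Step-by-step:
ask @ H0 ⇒ 8
ask @ H0 ⇒ 8
ask @ H0 ⇒ 8
H0 returns 96
H1 returns 96
H2 returns 96
= 96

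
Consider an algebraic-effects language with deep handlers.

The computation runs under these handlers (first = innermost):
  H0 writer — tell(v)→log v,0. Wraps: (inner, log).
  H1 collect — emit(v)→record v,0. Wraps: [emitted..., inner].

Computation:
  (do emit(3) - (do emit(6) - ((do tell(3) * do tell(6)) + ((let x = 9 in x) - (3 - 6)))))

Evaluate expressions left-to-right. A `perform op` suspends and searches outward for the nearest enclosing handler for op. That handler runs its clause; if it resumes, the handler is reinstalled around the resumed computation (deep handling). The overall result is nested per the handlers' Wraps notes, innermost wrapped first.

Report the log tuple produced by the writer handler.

Answer: (3, 6)

Evaluation trace:
emit(3) @ H1 ⇒ out+=3
emit(6) @ H1 ⇒ out+=6
tell(3) @ H0 ⇒ log+=3
tell(6) @ H0 ⇒ log+=6
H0 returns (12, (3, 6))
H1 returns [3, 6, (12, (3, 6))]
= [3, 6, (12, (3, 6))]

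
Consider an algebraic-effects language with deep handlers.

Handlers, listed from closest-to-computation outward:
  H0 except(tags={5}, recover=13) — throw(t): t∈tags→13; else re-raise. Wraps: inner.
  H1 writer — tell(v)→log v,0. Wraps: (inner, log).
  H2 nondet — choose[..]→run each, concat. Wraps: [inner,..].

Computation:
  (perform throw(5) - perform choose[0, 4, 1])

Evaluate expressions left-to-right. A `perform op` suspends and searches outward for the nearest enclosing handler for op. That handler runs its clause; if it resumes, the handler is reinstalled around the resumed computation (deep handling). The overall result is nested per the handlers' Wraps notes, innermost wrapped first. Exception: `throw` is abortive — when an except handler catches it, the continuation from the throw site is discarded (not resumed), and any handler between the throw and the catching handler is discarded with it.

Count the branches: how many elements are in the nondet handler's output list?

Working:
throw(5) @ H0 caught ⇒ 13
H1 returns (13, ())
H2 returns [(13, ())]
= [(13, ())]

Answer: 1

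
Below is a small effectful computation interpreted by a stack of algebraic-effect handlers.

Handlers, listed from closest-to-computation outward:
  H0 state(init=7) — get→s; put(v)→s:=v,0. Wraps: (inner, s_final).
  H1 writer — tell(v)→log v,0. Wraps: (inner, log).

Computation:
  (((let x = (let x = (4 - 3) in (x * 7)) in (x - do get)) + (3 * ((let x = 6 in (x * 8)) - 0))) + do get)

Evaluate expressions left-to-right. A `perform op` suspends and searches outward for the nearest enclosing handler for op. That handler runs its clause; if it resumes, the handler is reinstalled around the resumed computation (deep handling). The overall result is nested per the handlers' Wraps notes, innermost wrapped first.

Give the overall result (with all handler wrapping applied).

Answer: ((151, 7), ())

Evaluation trace:
get @ H0 ⇒ 7
get @ H0 ⇒ 7
H0 returns (151, 7)
H1 returns ((151, 7), ())
= ((151, 7), ())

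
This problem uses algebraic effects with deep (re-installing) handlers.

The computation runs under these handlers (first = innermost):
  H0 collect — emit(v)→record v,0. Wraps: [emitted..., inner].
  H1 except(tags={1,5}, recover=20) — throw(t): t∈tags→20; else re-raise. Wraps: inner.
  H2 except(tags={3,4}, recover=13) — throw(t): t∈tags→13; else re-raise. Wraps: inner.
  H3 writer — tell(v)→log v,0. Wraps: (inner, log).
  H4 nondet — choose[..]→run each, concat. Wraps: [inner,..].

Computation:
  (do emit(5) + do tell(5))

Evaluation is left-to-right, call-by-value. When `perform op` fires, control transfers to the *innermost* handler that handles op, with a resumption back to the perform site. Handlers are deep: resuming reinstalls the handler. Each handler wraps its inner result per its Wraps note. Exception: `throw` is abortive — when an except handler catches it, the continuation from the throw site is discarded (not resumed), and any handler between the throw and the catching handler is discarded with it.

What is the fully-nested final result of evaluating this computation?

Answer: [([5, 0], (5))]

Working:
emit(5) @ H0 ⇒ out+=5
tell(5) @ H3 ⇒ log+=5
H0 returns [5, 0]
H1 returns [5, 0]
H2 returns [5, 0]
H3 returns ([5, 0], (5))
H4 returns [([5, 0], (5))]
= [([5, 0], (5))]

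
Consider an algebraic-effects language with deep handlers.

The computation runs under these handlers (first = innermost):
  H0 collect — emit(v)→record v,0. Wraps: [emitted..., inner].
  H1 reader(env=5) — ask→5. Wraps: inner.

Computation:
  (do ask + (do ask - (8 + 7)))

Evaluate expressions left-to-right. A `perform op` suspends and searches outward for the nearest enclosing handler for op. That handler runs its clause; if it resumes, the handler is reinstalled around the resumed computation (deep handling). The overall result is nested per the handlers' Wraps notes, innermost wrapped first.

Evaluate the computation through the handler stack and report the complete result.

Evaluation trace:
ask @ H1 ⇒ 5
ask @ H1 ⇒ 5
H0 returns [-5]
H1 returns [-5]
= [-5]

Answer: [-5]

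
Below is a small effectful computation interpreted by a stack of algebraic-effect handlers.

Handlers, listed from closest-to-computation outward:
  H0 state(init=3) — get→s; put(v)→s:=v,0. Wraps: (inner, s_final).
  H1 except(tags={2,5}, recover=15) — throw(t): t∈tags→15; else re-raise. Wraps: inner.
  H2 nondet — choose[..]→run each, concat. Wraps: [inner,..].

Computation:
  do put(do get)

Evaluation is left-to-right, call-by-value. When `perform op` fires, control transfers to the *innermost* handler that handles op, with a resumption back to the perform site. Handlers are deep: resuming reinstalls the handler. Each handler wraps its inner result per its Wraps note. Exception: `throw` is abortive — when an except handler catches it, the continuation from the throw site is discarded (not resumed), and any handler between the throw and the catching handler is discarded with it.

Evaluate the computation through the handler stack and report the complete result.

Answer: [(0, 3)]

Evaluation trace:
get @ H0 ⇒ 3
put(3) @ H0 ⇒ s:=3
H0 returns (0, 3)
H1 returns (0, 3)
H2 returns [(0, 3)]
= [(0, 3)]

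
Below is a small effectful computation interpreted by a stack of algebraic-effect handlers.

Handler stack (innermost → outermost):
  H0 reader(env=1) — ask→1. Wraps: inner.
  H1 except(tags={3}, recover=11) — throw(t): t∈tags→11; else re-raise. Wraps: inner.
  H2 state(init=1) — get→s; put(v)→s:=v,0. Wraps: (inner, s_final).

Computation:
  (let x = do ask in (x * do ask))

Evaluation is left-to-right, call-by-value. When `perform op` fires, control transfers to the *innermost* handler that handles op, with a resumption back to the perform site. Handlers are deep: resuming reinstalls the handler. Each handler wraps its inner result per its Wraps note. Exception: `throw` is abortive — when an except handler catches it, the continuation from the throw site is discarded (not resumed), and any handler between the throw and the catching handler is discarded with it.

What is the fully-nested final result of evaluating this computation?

Answer: (1, 1)

Evaluation trace:
ask @ H0 ⇒ 1
ask @ H0 ⇒ 1
H0 returns 1
H1 returns 1
H2 returns (1, 1)
= (1, 1)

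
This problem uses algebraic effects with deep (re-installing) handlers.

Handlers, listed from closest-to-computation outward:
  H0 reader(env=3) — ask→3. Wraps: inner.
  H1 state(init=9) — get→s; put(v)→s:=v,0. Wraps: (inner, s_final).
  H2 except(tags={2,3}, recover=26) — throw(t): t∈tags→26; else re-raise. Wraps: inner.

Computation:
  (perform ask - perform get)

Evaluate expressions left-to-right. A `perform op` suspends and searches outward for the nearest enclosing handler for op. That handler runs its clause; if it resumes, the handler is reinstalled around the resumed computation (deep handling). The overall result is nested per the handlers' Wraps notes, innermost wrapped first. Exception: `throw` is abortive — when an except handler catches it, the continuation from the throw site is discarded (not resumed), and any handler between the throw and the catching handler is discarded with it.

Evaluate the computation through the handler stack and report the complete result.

Answer: (-6, 9)

Step-by-step:
ask @ H0 ⇒ 3
get @ H1 ⇒ 9
H0 returns -6
H1 returns (-6, 9)
H2 returns (-6, 9)
= (-6, 9)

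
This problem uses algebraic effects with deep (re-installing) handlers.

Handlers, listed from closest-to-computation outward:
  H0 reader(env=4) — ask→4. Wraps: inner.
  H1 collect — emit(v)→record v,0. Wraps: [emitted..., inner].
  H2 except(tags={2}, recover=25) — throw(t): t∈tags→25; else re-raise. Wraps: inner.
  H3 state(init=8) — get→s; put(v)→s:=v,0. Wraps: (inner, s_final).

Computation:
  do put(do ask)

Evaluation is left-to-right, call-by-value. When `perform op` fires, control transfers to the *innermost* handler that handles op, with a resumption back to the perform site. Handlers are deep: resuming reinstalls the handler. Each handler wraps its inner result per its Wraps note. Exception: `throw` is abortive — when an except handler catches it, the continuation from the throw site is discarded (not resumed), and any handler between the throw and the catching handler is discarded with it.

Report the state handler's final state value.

Answer: 4

Step-by-step:
ask @ H0 ⇒ 4
put(4) @ H3 ⇒ s:=4
H0 returns 0
H1 returns [0]
H2 returns [0]
H3 returns ([0], 4)
= ([0], 4)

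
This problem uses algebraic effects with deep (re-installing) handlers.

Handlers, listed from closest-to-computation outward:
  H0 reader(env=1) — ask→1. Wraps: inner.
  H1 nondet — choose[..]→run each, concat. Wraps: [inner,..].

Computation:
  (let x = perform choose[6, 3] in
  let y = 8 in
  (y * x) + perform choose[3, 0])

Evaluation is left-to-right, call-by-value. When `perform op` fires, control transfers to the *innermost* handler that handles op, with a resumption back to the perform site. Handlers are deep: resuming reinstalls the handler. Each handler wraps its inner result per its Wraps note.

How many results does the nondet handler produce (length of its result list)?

Answer: 4

Evaluation trace:
choose[6, 3] @ H1
  branch[0] choose=6:
    choose[3, 0] @ H1
      branch[0] choose=3:
        H0 returns 51
        H1 returns [51]
      branch[1] choose=0:
        H0 returns 48
        H1 returns [48]
  branch[1] choose=3:
    choose[3, 0] @ H1
      branch[0] choose=3:
        H0 returns 27
        H1 returns [27]
      branch[1] choose=0:
        H0 returns 24
        H1 returns [24]
= [51, 48, 27, 24]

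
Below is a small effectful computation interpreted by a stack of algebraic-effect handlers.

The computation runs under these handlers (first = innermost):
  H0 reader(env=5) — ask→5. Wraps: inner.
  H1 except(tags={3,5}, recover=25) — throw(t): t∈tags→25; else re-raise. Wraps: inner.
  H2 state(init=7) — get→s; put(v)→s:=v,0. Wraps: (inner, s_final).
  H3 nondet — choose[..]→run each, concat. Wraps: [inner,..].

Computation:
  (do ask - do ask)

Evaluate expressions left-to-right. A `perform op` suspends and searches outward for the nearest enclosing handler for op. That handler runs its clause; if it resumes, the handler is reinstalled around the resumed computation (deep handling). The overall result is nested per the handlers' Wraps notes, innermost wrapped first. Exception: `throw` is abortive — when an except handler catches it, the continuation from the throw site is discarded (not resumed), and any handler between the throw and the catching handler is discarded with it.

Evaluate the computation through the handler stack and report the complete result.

Answer: [(0, 7)]

Evaluation trace:
ask @ H0 ⇒ 5
ask @ H0 ⇒ 5
H0 returns 0
H1 returns 0
H2 returns (0, 7)
H3 returns [(0, 7)]
= [(0, 7)]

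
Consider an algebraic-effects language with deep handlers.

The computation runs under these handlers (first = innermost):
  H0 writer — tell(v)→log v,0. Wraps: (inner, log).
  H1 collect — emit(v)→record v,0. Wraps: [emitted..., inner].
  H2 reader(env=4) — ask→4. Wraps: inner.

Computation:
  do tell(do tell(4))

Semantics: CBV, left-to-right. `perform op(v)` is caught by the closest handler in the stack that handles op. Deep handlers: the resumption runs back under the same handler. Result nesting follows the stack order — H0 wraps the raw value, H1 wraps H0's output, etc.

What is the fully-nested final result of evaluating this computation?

Step-by-step:
tell(4) @ H0 ⇒ log+=4
tell(0) @ H0 ⇒ log+=0
H0 returns (0, (4, 0))
H1 returns [(0, (4, 0))]
H2 returns [(0, (4, 0))]
= [(0, (4, 0))]

Answer: [(0, (4, 0))]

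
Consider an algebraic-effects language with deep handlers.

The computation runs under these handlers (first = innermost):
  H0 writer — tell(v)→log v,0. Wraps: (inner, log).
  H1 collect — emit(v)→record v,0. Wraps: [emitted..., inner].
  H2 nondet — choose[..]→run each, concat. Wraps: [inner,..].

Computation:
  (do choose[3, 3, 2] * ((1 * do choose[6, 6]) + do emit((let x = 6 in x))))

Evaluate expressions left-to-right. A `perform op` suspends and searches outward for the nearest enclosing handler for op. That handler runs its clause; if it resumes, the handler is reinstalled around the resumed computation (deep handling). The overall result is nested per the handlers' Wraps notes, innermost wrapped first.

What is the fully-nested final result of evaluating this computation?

Working:
choose[3, 3, 2] @ H2
  branch[0] choose=3:
    choose[6, 6] @ H2
      branch[0] choose=6:
        emit(6) @ H1 ⇒ out+=6
        H0 returns (18, ())
        H1 returns [6, (18, ())]
        H2 returns [[6, (18, ())]]
      branch[1] choose=6:
        emit(6) @ H1 ⇒ out+=6
        H0 returns (18, ())
        H1 returns [6, (18, ())]
        H2 returns [[6, (18, ())]]
  branch[1] choose=3:
    choose[6, 6] @ H2
      branch[0] choose=6:
        emit(6) @ H1 ⇒ out+=6
        H0 returns (18, ())
        H1 returns [6, (18, ())]
        H2 returns [[6, (18, ())]]
      branch[1] choose=6:
        emit(6) @ H1 ⇒ out+=6
        H0 returns (18, ())
        H1 returns [6, (18, ())]
        H2 returns [[6, (18, ())]]
  branch[2] choose=2:
    choose[6, 6] @ H2
      branch[0] choose=6:
        emit(6) @ H1 ⇒ out+=6
        H0 returns (12, ())
        H1 returns [6, (12, ())]
        H2 returns [[6, (12, ())]]
      branch[1] choose=6:
        emit(6) @ H1 ⇒ out+=6
        H0 returns (12, ())
        H1 returns [6, (12, ())]
        H2 returns [[6, (12, ())]]
= [[6, (18, ())], [6, (18, ())], [6, (18, ())], [6, (18, ())], [6, (12, ())], [6, (12, ())]]

Answer: [[6, (18, ())], [6, (18, ())], [6, (18, ())], [6, (18, ())], [6, (12, ())], [6, (12, ())]]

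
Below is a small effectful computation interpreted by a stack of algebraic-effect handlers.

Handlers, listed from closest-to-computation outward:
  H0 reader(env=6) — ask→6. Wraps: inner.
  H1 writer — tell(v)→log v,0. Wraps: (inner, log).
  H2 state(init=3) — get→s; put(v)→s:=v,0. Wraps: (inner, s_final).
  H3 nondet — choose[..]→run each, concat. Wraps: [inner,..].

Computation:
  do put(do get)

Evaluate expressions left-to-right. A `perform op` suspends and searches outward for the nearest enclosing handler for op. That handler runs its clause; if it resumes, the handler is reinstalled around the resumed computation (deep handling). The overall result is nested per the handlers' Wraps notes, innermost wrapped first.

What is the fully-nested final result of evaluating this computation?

Answer: [((0, ()), 3)]

Evaluation trace:
get @ H2 ⇒ 3
put(3) @ H2 ⇒ s:=3
H0 returns 0
H1 returns (0, ())
H2 returns ((0, ()), 3)
H3 returns [((0, ()), 3)]
= [((0, ()), 3)]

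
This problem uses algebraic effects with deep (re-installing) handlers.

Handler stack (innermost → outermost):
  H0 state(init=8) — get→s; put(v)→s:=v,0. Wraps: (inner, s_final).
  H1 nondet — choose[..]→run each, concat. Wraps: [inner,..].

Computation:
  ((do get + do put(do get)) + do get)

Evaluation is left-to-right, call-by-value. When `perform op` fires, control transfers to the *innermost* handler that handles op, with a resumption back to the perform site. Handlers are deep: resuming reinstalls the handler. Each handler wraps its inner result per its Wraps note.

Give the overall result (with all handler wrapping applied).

Answer: [(16, 8)]

Evaluation trace:
get @ H0 ⇒ 8
get @ H0 ⇒ 8
put(8) @ H0 ⇒ s:=8
get @ H0 ⇒ 8
H0 returns (16, 8)
H1 returns [(16, 8)]
= [(16, 8)]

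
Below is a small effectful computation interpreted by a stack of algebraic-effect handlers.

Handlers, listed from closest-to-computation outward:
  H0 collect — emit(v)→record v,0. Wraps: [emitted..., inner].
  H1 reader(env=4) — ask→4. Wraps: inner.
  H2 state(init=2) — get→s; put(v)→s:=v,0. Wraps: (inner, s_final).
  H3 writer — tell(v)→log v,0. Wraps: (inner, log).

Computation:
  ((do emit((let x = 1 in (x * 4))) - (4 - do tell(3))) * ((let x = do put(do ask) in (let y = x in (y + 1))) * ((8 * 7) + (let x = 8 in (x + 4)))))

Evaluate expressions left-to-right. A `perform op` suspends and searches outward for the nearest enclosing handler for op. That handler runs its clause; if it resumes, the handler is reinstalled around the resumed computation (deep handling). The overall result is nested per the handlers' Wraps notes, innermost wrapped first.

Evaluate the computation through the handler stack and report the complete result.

Evaluation trace:
emit(4) @ H0 ⇒ out+=4
tell(3) @ H3 ⇒ log+=3
ask @ H1 ⇒ 4
put(4) @ H2 ⇒ s:=4
H0 returns [4, -272]
H1 returns [4, -272]
H2 returns ([4, -272], 4)
H3 returns (([4, -272], 4), (3))
= (([4, -272], 4), (3))

Answer: (([4, -272], 4), (3))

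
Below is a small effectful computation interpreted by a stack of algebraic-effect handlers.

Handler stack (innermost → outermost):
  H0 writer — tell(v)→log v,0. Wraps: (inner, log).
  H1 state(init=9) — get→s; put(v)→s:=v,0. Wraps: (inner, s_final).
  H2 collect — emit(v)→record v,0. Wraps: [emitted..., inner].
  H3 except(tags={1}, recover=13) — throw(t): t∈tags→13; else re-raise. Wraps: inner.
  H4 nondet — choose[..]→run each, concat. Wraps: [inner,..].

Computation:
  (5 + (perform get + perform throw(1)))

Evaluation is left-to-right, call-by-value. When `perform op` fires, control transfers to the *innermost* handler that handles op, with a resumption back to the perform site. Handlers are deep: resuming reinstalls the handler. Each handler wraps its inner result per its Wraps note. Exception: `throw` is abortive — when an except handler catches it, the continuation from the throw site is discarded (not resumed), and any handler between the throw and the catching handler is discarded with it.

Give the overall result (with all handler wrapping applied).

Answer: [13]

Working:
get @ H1 ⇒ 9
throw(1) @ H3 caught ⇒ 13
H4 returns [13]
= [13]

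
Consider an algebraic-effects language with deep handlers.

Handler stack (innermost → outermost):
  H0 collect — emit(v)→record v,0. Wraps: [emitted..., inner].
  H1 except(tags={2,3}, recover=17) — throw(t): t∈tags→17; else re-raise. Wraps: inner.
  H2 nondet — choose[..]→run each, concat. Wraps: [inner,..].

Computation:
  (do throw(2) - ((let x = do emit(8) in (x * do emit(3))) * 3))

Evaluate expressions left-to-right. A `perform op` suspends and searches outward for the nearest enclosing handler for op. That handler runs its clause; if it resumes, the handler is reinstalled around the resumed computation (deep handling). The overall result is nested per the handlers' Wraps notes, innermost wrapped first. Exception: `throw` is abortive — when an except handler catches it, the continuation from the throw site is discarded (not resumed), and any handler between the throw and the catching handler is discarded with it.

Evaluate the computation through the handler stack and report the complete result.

Answer: [17]

Step-by-step:
throw(2) @ H1 caught ⇒ 17
H2 returns [17]
= [17]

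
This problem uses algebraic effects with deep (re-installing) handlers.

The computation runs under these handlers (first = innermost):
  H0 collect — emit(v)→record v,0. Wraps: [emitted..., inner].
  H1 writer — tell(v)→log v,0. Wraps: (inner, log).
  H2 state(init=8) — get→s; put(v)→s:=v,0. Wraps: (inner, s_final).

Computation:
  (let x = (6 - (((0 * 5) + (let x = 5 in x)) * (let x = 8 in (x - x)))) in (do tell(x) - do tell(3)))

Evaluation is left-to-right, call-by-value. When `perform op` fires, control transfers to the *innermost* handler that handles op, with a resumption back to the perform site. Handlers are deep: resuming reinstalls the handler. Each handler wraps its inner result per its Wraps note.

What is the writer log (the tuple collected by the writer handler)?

Step-by-step:
tell(6) @ H1 ⇒ log+=6
tell(3) @ H1 ⇒ log+=3
H0 returns [0]
H1 returns ([0], (6, 3))
H2 returns (([0], (6, 3)), 8)
= (([0], (6, 3)), 8)

Answer: (6, 3)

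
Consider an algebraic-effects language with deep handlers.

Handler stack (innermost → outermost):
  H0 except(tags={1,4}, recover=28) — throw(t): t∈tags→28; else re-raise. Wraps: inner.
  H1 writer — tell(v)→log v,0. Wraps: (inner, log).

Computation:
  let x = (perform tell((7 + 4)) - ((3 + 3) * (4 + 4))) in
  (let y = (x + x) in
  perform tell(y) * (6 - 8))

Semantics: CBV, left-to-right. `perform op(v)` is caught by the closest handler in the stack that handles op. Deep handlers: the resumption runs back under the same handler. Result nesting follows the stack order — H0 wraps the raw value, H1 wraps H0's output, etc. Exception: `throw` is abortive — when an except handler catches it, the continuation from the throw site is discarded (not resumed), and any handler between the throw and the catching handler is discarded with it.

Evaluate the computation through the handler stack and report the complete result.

Working:
tell(11) @ H1 ⇒ log+=11
tell(-96) @ H1 ⇒ log+=-96
H0 returns 0
H1 returns (0, (11, -96))
= (0, (11, -96))

Answer: (0, (11, -96))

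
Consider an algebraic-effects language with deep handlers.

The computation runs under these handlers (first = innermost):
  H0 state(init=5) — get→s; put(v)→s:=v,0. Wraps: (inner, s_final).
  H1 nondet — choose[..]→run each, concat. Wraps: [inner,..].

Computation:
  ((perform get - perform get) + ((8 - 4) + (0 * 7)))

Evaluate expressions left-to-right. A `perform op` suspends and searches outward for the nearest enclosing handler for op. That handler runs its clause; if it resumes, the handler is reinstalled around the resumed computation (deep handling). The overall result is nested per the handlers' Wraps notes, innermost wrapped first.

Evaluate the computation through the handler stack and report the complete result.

Working:
get @ H0 ⇒ 5
get @ H0 ⇒ 5
H0 returns (4, 5)
H1 returns [(4, 5)]
= [(4, 5)]

Answer: [(4, 5)]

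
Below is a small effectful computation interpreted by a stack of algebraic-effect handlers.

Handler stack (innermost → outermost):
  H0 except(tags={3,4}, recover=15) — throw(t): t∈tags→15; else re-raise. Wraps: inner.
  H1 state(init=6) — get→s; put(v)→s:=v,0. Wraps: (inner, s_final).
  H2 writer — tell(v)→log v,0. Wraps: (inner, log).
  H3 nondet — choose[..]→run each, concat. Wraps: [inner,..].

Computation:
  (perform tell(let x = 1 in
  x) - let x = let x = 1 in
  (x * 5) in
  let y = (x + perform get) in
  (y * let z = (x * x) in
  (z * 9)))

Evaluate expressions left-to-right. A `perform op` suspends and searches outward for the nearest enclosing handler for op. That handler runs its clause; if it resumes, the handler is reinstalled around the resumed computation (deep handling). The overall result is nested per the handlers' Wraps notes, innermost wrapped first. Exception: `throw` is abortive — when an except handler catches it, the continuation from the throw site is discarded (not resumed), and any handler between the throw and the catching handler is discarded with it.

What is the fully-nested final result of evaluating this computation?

Answer: [((-2475, 6), (1))]

Evaluation trace:
tell(1) @ H2 ⇒ log+=1
get @ H1 ⇒ 6
H0 returns -2475
H1 returns (-2475, 6)
H2 returns ((-2475, 6), (1))
H3 returns [((-2475, 6), (1))]
= [((-2475, 6), (1))]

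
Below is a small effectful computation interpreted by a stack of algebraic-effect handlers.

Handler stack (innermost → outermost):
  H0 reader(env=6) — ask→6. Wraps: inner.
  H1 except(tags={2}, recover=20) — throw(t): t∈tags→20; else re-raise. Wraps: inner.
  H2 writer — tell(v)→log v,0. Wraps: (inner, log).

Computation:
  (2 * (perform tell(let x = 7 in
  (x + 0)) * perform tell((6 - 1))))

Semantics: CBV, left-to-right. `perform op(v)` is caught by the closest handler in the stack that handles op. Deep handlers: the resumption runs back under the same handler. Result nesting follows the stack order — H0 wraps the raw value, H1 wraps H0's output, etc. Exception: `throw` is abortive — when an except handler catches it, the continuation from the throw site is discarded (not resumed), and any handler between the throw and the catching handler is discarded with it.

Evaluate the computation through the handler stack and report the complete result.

Step-by-step:
tell(7) @ H2 ⇒ log+=7
tell(5) @ H2 ⇒ log+=5
H0 returns 0
H1 returns 0
H2 returns (0, (7, 5))
= (0, (7, 5))

Answer: (0, (7, 5))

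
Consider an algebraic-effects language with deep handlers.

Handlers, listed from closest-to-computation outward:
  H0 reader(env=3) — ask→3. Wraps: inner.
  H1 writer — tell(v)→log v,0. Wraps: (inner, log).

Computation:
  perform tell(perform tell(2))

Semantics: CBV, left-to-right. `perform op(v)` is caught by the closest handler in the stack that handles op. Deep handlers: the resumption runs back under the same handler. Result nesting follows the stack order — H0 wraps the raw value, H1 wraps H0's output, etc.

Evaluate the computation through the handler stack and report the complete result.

Working:
tell(2) @ H1 ⇒ log+=2
tell(0) @ H1 ⇒ log+=0
H0 returns 0
H1 returns (0, (2, 0))
= (0, (2, 0))

Answer: (0, (2, 0))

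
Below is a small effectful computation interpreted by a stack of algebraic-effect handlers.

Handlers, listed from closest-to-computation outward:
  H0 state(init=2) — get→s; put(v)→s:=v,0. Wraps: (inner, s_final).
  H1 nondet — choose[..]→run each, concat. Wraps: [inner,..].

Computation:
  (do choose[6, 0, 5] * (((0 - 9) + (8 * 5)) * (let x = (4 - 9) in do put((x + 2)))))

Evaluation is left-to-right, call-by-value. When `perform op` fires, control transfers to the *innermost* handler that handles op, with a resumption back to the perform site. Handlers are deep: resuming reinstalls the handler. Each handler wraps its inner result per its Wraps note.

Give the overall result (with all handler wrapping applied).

Answer: [(0, -3), (0, -3), (0, -3)]

Working:
choose[6, 0, 5] @ H1
  branch[0] choose=6:
    put(-3) @ H0 ⇒ s:=-3
    H0 returns (0, -3)
    H1 returns [(0, -3)]
  branch[1] choose=0:
    put(-3) @ H0 ⇒ s:=-3
    H0 returns (0, -3)
    H1 returns [(0, -3)]
  branch[2] choose=5:
    put(-3) @ H0 ⇒ s:=-3
    H0 returns (0, -3)
    H1 returns [(0, -3)]
= [(0, -3), (0, -3), (0, -3)]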